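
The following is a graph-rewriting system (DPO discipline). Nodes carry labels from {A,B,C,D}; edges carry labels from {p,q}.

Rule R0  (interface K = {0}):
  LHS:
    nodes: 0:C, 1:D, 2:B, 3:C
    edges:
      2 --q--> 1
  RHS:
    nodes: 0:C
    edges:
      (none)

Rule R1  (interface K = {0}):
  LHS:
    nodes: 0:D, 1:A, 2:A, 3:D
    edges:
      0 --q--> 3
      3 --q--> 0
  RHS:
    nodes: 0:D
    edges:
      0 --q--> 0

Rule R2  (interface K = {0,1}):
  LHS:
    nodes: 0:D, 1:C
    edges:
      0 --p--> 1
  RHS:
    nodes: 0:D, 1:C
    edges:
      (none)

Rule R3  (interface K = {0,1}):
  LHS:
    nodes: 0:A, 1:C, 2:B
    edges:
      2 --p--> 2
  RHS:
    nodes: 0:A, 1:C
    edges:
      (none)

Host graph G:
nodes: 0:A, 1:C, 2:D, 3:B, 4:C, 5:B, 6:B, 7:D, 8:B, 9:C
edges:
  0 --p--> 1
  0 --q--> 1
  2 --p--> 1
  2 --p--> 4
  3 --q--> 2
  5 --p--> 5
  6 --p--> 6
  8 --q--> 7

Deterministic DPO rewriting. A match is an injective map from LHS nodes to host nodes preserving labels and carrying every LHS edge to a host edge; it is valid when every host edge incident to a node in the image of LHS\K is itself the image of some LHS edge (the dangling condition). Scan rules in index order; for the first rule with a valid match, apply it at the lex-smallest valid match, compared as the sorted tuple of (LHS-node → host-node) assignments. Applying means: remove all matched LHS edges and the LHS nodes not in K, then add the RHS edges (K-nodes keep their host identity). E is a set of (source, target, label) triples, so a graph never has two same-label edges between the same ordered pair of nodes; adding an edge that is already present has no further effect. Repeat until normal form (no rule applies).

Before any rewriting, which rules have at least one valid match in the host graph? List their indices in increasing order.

R0: 2 valid matches — {0↦1, 1↦7, 2↦8, 3↦9}, {0↦4, 1↦7, 2↦8, 3↦9}
R1: no valid match — LHS pattern not found
R2: 2 valid matches — {0↦2, 1↦1}, {0↦2, 1↦4}
R3: 6 valid matches — {0↦0, 1↦1, 2↦5}, {0↦0, 1↦1, 2↦6}, {0↦0, 1↦4, 2↦5} (+3 more)

Answer: [R0,R2,R3]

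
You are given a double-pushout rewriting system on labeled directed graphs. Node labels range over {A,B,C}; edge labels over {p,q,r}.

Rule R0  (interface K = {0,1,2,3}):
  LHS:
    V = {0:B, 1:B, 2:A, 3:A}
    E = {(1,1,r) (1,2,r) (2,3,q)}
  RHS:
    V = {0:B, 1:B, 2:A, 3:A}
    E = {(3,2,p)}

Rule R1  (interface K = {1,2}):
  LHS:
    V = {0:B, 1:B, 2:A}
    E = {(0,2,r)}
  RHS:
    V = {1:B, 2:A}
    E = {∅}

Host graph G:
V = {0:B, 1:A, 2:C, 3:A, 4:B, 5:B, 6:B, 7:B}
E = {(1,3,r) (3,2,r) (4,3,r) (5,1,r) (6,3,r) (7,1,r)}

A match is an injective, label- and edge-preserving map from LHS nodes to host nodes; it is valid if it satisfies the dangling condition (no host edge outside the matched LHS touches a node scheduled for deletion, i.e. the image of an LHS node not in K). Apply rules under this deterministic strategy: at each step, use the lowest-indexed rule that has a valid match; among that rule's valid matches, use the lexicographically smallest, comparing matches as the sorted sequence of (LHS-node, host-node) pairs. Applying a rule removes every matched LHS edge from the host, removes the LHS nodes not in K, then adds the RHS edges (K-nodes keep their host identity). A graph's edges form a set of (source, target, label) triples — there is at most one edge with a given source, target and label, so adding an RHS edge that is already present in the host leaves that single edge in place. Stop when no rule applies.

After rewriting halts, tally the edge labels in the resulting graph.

Answer: r:2

Rewrite trace:
initial: |V|=8 |E|=6  E = 1-r->3 3-r->2 4-r->3 5-r->1 6-r->3 7-r->1
step 1: apply R1 at {0↦4, 1↦0, 2↦3}  → |V|=7 |E|=5  E = 1-r->3 3-r->2 5-r->1 6-r->3 7-r->1
step 2: apply R1 at {0↦5, 1↦0, 2↦1}  → |V|=6 |E|=4  E = 1-r->3 3-r->2 6-r->3 7-r->1
step 3: apply R1 at {0↦6, 1↦0, 2↦3}  → |V|=5 |E|=3  E = 1-r->3 3-r->2 7-r->1
step 4: apply R1 at {0↦7, 1↦0, 2↦1}  → |V|=4 |E|=2  E = 1-r->3 3-r->2
halt: no rule applies after step 4
NF edges: [(1, 3, 'r'), (3, 2, 'r')]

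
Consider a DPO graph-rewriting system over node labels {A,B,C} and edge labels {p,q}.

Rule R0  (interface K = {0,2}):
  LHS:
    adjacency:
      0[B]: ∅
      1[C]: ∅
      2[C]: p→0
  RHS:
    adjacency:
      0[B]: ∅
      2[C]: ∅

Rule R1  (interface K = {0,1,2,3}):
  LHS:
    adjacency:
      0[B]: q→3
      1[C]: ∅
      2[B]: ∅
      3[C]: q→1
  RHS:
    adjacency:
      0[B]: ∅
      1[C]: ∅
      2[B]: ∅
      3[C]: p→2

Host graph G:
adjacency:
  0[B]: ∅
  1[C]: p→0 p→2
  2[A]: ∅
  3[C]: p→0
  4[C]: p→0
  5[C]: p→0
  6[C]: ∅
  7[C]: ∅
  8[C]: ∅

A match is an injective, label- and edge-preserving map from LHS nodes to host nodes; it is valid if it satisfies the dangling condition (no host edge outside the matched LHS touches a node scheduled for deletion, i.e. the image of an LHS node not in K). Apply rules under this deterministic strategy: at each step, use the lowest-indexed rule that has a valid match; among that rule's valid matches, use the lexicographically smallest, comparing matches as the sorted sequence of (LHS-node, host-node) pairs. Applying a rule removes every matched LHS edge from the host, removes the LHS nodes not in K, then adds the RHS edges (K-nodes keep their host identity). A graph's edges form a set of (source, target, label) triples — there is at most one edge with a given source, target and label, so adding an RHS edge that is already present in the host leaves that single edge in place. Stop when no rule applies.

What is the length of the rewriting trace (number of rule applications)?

Answer: 4

Rewrite trace:
[0] host  ⇒  9 nodes, 5 edges  {1-p->0 1-p->2 3-p->0 4-p->0 5-p->0}
[1] R0 @ {0↦0, 1↦6, 2↦1}  ⇒  8 nodes, 4 edges  {1-p->2 3-p->0 4-p->0 5-p->0}
[2] R0 @ {0↦0, 1↦7, 2↦3}  ⇒  7 nodes, 3 edges  {1-p->2 4-p->0 5-p->0}
[3] R0 @ {0↦0, 1↦3, 2↦4}  ⇒  6 nodes, 2 edges  {1-p->2 5-p->0}
[4] R0 @ {0↦0, 1↦4, 2↦5}  ⇒  5 nodes, 1 edges  {1-p->2}
final graph: no rule applies after step 4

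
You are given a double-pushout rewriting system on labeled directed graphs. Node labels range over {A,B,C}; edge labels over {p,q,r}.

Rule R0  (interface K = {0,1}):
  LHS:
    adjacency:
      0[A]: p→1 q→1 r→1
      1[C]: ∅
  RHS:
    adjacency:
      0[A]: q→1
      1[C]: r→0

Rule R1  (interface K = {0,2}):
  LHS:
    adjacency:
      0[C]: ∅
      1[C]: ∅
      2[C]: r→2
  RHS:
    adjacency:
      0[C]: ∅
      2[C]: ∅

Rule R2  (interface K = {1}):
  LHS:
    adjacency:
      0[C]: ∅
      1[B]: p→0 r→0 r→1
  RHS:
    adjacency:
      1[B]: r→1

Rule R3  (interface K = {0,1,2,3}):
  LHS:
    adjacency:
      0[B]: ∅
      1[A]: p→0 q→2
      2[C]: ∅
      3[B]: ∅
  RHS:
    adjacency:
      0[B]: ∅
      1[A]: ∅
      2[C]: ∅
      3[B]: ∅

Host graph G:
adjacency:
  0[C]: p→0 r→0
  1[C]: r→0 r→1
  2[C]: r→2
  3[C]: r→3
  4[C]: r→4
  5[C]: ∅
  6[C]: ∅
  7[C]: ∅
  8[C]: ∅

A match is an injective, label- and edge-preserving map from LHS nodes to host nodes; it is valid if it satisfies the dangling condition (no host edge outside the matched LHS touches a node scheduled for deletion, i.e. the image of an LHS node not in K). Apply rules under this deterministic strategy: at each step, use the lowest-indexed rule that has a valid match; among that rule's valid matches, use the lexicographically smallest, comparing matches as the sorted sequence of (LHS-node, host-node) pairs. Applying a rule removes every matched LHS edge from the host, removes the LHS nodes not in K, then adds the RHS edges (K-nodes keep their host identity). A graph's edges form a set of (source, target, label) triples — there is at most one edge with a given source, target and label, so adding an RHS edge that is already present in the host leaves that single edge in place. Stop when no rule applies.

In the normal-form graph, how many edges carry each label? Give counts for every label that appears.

start.  V:9 E:7  edges: 0-p->0 0-r->0 1-r->0 1-r->1 2-r->2 3-r->3 4-r->4
1. fire R1 via {0↦0, 1↦5, 2↦1}  →  V:8 E:6  edges: 0-p->0 0-r->0 1-r->0 2-r->2 3-r->3 4-r->4
2. fire R1 via {0↦0, 1↦6, 2↦2}  →  V:7 E:5  edges: 0-p->0 0-r->0 1-r->0 3-r->3 4-r->4
3. fire R1 via {0↦0, 1↦2, 2↦3}  →  V:6 E:4  edges: 0-p->0 0-r->0 1-r->0 4-r->4
4. fire R1 via {0↦0, 1↦3, 2↦4}  →  V:5 E:3  edges: 0-p->0 0-r->0 1-r->0
5. fire R1 via {0↦1, 1↦4, 2↦0}  →  V:4 E:2  edges: 0-p->0 1-r->0
halt: no rule applies after step 5
NF edges: [(0, 0, 'p'), (1, 0, 'r')]

Answer: p:1 r:1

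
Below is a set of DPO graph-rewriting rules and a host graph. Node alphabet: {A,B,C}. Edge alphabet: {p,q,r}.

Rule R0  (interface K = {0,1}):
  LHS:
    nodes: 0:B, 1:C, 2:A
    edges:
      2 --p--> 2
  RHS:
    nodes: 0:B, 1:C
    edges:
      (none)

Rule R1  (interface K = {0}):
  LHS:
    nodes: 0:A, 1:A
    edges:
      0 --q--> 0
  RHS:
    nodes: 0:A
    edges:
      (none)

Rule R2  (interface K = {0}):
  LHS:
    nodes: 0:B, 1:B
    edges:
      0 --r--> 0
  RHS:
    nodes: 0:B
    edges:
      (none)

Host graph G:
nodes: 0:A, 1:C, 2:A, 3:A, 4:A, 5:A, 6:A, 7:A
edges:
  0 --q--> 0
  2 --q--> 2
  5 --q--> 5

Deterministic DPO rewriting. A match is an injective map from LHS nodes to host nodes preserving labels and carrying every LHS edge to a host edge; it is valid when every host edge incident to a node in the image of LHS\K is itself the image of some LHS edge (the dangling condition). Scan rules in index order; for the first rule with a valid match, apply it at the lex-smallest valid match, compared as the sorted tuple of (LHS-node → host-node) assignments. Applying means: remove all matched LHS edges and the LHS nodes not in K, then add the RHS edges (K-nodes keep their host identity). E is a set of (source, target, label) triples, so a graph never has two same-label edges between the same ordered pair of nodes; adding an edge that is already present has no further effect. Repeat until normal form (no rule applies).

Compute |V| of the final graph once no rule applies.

Answer: 5

Rewrite trace:
[0] host  ⇒  8 nodes, 3 edges  {0-q->0 2-q->2 5-q->5}
[1] R1 @ {0↦0, 1↦3}  ⇒  7 nodes, 2 edges  {2-q->2 5-q->5}
[2] R1 @ {0↦2, 1↦0}  ⇒  6 nodes, 1 edges  {5-q->5}
[3] R1 @ {0↦5, 1↦2}  ⇒  5 nodes, 0 edges  {∅}
normal form: no rule applies after step 3
NF nodes: {1:C, 4:A, 5:A, 6:A, 7:A}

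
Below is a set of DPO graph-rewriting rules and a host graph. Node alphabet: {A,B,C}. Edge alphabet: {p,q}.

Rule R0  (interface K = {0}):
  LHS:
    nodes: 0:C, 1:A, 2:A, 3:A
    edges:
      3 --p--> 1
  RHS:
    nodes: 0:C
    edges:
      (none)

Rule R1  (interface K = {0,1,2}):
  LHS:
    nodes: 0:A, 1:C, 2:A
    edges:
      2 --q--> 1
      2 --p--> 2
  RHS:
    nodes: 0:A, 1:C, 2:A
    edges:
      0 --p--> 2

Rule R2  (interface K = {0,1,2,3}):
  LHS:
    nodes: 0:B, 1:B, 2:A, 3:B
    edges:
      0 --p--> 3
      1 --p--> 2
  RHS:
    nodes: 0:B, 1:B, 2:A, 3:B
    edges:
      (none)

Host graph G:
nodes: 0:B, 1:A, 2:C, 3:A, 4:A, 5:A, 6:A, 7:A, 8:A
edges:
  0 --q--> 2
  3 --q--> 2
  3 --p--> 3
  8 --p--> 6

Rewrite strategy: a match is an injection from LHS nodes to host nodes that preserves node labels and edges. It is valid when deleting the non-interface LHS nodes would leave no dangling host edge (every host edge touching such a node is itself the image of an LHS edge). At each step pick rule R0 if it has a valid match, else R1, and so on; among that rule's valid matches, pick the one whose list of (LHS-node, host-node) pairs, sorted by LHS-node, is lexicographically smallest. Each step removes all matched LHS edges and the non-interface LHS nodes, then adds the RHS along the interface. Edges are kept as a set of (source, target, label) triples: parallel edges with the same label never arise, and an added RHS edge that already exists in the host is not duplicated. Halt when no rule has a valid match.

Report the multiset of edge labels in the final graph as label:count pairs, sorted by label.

Answer: q:1

Rewrite trace:
initial: |V|=9 |E|=4  E = 0-q->2 3-q->2 3-p->3 8-p->6
step 1: apply R0 at {0↦2, 1↦6, 2↦1, 3↦8}  → |V|=6 |E|=3  E = 0-q->2 3-q->2 3-p->3
step 2: apply R1 at {0↦4, 1↦2, 2↦3}  → |V|=6 |E|=2  E = 0-q->2 4-p->3
step 3: apply R0 at {0↦2, 1↦3, 2↦5, 3↦4}  → |V|=3 |E|=1  E = 0-q->2
final graph: no rule applies after step 3
NF edges: [(0, 2, 'q')]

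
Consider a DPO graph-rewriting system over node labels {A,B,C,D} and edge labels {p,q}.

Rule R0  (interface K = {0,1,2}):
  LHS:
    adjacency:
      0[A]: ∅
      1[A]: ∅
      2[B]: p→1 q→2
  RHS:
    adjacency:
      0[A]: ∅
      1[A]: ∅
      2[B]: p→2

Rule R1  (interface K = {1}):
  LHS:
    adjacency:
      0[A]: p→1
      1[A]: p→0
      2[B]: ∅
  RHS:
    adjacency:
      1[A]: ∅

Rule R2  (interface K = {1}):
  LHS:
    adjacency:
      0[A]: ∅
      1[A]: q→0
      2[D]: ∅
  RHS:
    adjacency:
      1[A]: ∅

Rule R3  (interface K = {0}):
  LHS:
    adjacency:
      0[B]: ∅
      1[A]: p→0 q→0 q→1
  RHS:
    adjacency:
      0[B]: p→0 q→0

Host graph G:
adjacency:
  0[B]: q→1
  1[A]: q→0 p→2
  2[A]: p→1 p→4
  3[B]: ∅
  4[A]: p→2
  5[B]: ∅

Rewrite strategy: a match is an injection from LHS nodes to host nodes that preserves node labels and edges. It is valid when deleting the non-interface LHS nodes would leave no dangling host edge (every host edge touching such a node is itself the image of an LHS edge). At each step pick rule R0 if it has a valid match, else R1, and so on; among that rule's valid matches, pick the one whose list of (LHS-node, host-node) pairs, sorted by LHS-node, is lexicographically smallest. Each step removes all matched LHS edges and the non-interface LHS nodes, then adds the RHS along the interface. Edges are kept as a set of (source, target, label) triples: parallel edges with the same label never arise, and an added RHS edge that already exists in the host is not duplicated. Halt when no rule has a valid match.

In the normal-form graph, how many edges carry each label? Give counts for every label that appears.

initial: |V|=6 |E|=6  E = 0-q->1 1-q->0 1-p->2 2-p->1 2-p->4 4-p->2
step 1: apply R1 at {0↦4, 1↦2, 2↦3}  → |V|=4 |E|=4  E = 0-q->1 1-q->0 1-p->2 2-p->1
step 2: apply R1 at {0↦2, 1↦1, 2↦5}  → |V|=2 |E|=2  E = 0-q->1 1-q->0
normal form: no rule applies after step 2
NF edges: [(0, 1, 'q'), (1, 0, 'q')]

Answer: q:2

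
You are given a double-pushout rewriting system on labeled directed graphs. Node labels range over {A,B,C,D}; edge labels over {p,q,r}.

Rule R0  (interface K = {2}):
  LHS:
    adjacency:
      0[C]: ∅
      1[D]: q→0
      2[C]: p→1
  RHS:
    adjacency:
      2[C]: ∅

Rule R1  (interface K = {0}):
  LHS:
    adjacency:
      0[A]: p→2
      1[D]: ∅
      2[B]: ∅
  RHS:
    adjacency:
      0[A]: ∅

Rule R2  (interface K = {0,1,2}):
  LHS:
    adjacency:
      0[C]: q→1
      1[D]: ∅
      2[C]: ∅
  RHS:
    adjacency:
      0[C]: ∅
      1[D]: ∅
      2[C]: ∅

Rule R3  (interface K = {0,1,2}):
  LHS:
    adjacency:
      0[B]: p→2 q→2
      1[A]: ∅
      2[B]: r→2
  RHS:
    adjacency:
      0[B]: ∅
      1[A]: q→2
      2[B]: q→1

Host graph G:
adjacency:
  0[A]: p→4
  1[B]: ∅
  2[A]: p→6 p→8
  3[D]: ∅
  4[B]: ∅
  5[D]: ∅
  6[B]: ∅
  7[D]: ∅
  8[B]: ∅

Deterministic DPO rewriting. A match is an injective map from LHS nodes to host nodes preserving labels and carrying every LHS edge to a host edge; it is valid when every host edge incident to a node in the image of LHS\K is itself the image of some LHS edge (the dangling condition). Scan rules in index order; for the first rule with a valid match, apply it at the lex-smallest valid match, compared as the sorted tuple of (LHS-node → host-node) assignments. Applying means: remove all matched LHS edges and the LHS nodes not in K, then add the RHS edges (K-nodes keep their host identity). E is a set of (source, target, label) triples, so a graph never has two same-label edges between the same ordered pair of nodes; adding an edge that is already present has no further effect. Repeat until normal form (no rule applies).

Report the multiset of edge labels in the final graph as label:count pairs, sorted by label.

initial: |V|=9 |E|=3  E = 0-p->4 2-p->6 2-p->8
step 1: apply R1 at {0↦0, 1↦3, 2↦4}  → |V|=7 |E|=2  E = 2-p->6 2-p->8
step 2: apply R1 at {0↦2, 1↦5, 2↦6}  → |V|=5 |E|=1  E = 2-p->8
step 3: apply R1 at {0↦2, 1↦7, 2↦8}  → |V|=3 |E|=0  E = ∅
final graph: no rule applies after step 3
NF edges: []

Answer: (no edges)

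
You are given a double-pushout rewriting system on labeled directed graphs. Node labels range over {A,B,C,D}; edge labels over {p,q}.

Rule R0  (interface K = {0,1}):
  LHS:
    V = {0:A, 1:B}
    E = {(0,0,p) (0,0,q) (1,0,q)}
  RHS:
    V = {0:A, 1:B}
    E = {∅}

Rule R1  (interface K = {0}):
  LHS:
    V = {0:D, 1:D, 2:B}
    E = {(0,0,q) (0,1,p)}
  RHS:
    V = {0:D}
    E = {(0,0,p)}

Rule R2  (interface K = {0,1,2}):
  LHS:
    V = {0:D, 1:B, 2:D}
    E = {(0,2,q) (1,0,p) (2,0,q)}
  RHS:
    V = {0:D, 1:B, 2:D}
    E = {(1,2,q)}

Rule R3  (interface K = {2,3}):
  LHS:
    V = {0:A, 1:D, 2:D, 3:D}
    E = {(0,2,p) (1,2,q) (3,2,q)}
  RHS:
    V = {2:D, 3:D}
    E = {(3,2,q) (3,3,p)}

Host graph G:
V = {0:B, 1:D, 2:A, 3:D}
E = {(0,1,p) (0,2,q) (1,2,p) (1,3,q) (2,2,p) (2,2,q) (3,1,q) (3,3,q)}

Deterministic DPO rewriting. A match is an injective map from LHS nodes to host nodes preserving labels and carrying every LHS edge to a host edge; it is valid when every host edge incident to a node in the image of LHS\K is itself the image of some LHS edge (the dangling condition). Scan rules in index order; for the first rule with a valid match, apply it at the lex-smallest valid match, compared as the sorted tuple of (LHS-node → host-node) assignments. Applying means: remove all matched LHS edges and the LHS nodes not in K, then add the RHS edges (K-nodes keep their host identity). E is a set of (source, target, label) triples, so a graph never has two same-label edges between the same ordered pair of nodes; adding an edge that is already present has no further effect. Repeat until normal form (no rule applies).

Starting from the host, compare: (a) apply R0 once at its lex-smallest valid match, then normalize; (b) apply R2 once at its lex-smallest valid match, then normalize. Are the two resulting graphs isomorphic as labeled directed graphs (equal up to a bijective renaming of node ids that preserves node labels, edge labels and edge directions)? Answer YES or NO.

branch R0-first: apply at {0↦2, 1↦0} → |E|=5, then 1 more step(s) → NF |V|=4 |E|=3 V={0:B, 1:D, 2:A, 3:D} E=0-q->3 1-p->2 3-q->3
branch R2-first: apply at {0↦1, 1↦0, 2↦3} → |E|=6, then 1 more step(s) → NF |V|=4 |E|=3 V={0:B, 1:D, 2:A, 3:D} E=0-q->3 1-p->2 3-q->3
graphs isomorphic (equal up to label-preserving node renaming)

Answer: YES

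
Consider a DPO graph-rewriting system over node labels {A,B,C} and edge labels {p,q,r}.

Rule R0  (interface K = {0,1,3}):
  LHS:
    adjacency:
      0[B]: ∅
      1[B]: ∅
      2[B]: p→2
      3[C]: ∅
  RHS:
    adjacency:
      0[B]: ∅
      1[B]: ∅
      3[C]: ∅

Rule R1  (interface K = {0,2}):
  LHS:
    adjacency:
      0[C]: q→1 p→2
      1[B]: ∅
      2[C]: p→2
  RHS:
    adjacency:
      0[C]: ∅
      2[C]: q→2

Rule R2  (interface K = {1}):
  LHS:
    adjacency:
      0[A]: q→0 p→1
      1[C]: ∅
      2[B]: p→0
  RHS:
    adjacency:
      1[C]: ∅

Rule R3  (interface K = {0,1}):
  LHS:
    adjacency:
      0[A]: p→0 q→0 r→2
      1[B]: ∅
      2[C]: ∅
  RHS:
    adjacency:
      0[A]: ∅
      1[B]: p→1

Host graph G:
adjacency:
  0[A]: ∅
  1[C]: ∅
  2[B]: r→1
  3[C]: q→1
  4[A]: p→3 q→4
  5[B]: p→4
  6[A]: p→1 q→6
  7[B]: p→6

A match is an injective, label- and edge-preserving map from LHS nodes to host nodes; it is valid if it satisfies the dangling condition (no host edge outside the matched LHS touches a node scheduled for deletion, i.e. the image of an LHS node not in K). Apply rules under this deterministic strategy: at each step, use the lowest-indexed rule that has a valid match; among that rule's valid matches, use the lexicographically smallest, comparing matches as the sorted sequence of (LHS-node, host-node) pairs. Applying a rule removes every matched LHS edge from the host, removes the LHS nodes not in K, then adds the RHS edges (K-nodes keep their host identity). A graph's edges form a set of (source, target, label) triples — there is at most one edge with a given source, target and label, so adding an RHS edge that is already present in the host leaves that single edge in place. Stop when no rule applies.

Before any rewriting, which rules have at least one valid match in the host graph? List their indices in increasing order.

R0: no valid match — LHS pattern not found
R1: no valid match — LHS pattern not found
R2: 2 valid matches — {0↦4, 1↦3, 2↦5}, {0↦6, 1↦1, 2↦7}
R3: no valid match — LHS pattern not found

Answer: [R2]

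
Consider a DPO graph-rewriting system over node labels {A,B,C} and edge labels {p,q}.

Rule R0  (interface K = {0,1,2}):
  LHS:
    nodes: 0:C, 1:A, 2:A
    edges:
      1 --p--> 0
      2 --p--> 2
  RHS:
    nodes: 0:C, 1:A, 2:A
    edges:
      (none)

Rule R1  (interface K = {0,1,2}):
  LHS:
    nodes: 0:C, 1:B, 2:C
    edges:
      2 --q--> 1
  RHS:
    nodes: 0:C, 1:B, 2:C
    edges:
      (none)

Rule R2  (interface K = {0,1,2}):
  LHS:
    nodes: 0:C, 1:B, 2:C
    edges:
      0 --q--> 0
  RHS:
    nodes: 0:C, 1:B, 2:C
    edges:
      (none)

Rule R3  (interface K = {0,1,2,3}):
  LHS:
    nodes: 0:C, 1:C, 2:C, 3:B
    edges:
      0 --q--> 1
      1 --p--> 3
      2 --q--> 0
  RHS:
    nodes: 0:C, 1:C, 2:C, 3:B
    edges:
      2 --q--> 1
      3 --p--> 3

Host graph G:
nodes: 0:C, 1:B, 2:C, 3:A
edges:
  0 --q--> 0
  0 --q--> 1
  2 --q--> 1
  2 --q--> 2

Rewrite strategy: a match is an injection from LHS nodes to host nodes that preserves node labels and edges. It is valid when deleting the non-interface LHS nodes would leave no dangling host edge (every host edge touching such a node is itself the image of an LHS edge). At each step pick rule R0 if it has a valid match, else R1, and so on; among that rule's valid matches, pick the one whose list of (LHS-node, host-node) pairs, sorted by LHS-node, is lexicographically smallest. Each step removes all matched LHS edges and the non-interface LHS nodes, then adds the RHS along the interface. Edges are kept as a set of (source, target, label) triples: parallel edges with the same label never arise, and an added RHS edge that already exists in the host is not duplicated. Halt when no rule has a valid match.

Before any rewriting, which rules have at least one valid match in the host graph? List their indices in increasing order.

Answer: [R1,R2]

Rewrite trace:
R0: no valid match — LHS pattern not found
R1: 2 valid matches — {0↦0, 1↦1, 2↦2}, {0↦2, 1↦1, 2↦0}
R2: 2 valid matches — {0↦0, 1↦1, 2↦2}, {0↦2, 1↦1, 2↦0}
R3: no valid match — LHS pattern not found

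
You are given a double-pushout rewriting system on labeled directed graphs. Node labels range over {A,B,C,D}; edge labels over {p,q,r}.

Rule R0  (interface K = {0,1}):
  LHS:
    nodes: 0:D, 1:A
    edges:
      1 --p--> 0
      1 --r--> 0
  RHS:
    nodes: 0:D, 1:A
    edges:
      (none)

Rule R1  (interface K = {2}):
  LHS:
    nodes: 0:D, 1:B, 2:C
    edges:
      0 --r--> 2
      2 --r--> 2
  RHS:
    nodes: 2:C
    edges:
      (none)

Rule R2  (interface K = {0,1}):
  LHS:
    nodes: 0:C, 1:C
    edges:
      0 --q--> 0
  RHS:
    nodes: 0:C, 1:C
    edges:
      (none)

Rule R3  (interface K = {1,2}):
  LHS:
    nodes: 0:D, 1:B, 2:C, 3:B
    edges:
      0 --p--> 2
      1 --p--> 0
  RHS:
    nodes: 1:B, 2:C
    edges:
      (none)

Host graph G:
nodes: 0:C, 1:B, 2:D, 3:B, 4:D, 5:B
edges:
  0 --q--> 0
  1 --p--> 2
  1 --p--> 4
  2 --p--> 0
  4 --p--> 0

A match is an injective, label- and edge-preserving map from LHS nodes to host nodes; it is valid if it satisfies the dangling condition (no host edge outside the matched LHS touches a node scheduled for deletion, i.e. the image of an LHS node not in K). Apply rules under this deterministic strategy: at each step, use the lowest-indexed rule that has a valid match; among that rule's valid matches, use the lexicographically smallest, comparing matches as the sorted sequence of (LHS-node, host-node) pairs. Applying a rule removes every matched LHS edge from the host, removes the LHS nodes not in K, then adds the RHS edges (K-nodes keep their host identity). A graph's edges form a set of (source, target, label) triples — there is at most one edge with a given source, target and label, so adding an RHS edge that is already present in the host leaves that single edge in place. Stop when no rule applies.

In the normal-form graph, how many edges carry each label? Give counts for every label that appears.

[0] host  ⇒  6 nodes, 5 edges  {0-q->0 1-p->2 1-p->4 2-p->0 4-p->0}
[1] R3 @ {0↦2, 1↦1, 2↦0, 3↦3}  ⇒  4 nodes, 3 edges  {0-q->0 1-p->4 4-p->0}
[2] R3 @ {0↦4, 1↦1, 2↦0, 3↦5}  ⇒  2 nodes, 1 edges  {0-q->0}
halt: no rule applies after step 2
NF edges: [(0, 0, 'q')]

Answer: q:1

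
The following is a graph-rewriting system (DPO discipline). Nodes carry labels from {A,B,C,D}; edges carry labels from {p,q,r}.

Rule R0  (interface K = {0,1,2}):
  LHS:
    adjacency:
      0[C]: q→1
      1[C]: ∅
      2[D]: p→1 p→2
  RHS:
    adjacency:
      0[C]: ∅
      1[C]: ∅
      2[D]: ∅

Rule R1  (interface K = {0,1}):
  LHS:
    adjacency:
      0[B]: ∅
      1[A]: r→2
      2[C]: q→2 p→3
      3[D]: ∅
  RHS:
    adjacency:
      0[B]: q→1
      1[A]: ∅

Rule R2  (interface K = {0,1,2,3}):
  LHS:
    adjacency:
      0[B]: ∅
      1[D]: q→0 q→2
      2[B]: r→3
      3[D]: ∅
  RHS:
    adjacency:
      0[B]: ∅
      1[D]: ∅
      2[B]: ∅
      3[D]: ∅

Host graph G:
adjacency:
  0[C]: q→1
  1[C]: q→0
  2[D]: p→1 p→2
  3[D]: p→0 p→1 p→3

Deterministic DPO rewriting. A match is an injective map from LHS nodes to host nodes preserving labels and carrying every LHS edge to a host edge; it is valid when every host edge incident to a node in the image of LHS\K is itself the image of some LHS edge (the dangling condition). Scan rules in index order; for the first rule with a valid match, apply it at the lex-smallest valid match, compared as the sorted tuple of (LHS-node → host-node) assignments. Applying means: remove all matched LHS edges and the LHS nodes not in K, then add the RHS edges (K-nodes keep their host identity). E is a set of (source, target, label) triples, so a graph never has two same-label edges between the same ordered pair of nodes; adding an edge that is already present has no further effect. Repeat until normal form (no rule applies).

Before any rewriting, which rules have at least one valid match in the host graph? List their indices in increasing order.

R0: 3 valid matches — {0↦0, 1↦1, 2↦2}, {0↦0, 1↦1, 2↦3}, {0↦1, 1↦0, 2↦3}
R1: no valid match — LHS pattern not found
R2: no valid match — LHS pattern not found

Answer: [R0]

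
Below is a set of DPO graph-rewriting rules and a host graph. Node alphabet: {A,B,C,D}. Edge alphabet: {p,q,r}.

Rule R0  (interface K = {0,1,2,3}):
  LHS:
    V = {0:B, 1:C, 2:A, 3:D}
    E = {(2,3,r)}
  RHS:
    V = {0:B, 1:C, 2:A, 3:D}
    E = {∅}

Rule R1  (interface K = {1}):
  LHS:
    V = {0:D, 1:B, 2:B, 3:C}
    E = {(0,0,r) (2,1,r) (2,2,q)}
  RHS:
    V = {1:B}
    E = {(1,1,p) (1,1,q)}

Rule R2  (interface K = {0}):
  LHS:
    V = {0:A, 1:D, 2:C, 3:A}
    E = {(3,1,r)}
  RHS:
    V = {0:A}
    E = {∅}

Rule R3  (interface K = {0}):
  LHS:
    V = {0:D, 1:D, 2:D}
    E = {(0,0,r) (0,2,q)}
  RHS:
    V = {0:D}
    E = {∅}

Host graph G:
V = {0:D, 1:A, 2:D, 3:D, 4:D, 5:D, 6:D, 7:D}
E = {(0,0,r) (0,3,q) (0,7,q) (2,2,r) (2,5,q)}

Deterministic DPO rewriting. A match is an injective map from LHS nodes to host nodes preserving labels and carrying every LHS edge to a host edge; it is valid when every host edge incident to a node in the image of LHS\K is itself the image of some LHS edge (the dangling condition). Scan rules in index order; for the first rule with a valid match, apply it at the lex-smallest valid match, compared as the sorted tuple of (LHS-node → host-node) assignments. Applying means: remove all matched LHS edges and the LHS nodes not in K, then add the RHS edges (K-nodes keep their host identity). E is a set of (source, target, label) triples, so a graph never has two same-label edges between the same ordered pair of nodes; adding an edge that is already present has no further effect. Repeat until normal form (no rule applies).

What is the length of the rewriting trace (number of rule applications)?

Answer: 2

Steps:
start.  V:8 E:5  edges: 0-r->0 0-q->3 0-q->7 2-r->2 2-q->5
1. fire R3 via {0↦0, 1↦4, 2↦3}  →  V:6 E:3  edges: 0-q->7 2-r->2 2-q->5
2. fire R3 via {0↦2, 1↦6, 2↦5}  →  V:4 E:1  edges: 0-q->7
normal form: no rule applies after step 2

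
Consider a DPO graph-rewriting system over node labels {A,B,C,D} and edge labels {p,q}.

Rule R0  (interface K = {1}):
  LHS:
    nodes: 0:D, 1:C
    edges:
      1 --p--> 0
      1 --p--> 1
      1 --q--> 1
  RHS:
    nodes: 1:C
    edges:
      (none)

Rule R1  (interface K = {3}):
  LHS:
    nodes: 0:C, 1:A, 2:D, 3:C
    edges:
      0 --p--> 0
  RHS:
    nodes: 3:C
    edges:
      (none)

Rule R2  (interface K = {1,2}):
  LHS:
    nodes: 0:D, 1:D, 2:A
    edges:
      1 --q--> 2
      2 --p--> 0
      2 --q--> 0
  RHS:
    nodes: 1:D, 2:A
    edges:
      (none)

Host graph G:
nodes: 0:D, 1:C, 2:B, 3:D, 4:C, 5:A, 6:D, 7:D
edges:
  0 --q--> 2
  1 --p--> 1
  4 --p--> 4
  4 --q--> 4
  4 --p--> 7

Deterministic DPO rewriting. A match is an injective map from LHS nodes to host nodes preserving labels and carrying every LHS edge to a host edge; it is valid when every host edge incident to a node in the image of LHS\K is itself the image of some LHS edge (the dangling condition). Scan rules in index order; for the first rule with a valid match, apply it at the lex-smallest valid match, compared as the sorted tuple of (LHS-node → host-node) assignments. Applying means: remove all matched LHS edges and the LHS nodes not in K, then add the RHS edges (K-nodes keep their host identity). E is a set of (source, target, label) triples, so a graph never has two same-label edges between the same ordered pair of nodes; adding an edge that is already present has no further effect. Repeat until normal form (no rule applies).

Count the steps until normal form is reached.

Answer: 2

Rewrite trace:
start.  V:8 E:5  edges: 0-q->2 1-p->1 4-p->4 4-q->4 4-p->7
1. fire R0 via {0↦7, 1↦4}  →  V:7 E:2  edges: 0-q->2 1-p->1
2. fire R1 via {0↦1, 1↦5, 2↦3, 3↦4}  →  V:4 E:1  edges: 0-q->2
final graph: no rule applies after step 2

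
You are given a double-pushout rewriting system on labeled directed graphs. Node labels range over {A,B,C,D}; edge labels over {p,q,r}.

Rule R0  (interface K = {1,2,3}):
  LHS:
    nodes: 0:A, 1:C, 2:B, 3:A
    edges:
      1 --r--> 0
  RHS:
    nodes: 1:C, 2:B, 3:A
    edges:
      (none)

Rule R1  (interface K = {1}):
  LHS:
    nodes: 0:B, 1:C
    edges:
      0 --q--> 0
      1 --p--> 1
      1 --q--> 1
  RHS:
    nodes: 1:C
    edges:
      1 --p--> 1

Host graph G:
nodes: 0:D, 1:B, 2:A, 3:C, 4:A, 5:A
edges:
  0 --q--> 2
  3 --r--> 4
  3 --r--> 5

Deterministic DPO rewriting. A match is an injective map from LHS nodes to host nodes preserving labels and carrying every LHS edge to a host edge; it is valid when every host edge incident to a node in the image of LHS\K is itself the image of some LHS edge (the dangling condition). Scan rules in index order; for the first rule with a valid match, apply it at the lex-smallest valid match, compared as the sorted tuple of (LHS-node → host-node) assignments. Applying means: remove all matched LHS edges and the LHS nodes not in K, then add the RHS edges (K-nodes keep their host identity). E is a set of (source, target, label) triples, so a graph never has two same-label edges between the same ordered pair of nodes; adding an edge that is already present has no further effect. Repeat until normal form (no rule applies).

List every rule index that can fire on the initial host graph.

Answer: [R0]

Rewrite trace:
R0: 4 valid matches — {0↦4, 1↦3, 2↦1, 3↦2}, {0↦4, 1↦3, 2↦1, 3↦5}, {0↦5, 1↦3, 2↦1, 3↦2} (+1 more)
R1: no valid match — LHS pattern not found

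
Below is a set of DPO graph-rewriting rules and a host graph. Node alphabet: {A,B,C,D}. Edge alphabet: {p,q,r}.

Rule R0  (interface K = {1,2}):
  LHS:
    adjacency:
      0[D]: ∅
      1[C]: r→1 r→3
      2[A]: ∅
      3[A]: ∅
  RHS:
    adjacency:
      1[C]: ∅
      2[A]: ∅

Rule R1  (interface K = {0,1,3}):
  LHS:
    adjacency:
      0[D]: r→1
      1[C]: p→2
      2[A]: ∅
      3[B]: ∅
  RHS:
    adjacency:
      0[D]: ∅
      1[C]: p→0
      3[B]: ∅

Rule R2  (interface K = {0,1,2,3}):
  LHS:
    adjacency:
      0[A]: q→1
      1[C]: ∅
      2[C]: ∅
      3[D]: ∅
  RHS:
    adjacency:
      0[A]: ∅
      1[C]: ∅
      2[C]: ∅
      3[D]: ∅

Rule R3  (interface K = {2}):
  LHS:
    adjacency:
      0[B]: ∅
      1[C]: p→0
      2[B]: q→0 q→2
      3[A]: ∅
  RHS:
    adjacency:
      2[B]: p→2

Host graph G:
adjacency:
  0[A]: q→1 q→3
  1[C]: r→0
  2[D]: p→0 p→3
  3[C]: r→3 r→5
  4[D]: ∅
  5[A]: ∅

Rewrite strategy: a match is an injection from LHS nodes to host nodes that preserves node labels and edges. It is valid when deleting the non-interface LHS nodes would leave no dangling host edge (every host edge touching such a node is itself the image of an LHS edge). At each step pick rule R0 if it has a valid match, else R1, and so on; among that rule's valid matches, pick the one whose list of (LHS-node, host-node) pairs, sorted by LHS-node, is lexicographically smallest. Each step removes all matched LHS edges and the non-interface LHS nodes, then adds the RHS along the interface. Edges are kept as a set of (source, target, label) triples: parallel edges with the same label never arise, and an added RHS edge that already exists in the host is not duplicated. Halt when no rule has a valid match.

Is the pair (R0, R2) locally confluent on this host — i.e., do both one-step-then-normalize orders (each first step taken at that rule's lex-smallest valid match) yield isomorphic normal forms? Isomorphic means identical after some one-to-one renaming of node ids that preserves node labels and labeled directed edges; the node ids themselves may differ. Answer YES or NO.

Answer: YES

Derivation:
branch R0-first: apply at {0↦4, 1↦3, 2↦0, 3↦5} → |E|=5, then 2 more step(s) → NF |V|=4 |E|=3 V={0:A, 1:C, 2:D, 3:C} E=1-r->0 2-p->0 2-p->3
branch R2-first: apply at {0↦0, 1↦1, 2↦3, 3↦2} → |E|=6, then 2 more step(s) → NF |V|=4 |E|=3 V={0:A, 1:C, 2:D, 3:C} E=1-r->0 2-p->0 2-p->3
graphs isomorphic (equal up to label-preserving node renaming)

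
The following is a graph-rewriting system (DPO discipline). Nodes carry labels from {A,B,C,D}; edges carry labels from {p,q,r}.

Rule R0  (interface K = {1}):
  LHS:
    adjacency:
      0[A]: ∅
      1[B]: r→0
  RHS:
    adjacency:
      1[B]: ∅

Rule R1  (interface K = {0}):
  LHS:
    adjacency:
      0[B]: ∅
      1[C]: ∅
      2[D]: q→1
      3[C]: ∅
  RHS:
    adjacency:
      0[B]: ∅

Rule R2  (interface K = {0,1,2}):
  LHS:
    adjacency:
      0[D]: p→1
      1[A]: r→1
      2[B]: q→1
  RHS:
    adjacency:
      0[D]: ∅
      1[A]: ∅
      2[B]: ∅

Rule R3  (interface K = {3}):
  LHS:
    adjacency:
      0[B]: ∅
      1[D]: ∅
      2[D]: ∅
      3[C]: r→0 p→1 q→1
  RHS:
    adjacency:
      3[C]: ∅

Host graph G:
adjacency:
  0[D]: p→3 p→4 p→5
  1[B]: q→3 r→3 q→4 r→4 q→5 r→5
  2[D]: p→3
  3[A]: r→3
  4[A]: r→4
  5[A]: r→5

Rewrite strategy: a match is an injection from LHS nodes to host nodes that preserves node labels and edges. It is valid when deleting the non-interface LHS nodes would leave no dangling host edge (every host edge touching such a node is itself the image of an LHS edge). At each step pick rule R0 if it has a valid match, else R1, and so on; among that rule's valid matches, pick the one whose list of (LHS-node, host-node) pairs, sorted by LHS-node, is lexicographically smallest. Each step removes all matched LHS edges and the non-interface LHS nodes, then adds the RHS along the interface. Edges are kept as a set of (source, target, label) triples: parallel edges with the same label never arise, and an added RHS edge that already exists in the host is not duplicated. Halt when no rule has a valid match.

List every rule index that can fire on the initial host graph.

R0: no valid match — 3 raw matches, all fail dangling condition
R1: no valid match — LHS pattern not found
R2: 4 valid matches — {0↦0, 1↦3, 2↦1}, {0↦0, 1↦4, 2↦1}, {0↦0, 1↦5, 2↦1} (+1 more)
R3: no valid match — LHS pattern not found

Answer: [R2]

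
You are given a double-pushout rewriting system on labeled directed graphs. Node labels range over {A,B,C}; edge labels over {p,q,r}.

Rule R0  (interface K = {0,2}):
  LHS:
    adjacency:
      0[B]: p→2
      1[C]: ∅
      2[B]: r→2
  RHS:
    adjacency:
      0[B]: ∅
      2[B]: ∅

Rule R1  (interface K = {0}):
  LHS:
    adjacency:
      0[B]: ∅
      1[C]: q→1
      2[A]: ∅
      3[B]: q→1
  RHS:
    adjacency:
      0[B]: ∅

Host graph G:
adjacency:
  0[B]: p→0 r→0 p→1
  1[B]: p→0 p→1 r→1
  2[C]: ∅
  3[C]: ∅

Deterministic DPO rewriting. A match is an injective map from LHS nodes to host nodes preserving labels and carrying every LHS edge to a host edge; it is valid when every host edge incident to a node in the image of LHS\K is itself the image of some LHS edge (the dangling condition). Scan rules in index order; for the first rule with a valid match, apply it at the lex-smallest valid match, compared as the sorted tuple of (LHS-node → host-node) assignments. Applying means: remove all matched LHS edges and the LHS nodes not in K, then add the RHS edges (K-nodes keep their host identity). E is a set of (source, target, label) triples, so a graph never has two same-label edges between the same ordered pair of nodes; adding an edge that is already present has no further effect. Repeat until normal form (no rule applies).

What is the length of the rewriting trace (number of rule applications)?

Answer: 2

Derivation:
initial: |V|=4 |E|=6  E = 0-p->0 0-r->0 0-p->1 1-p->0 1-p->1 1-r->1
step 1: apply R0 at {0↦0, 1↦2, 2↦1}  → |V|=3 |E|=4  E = 0-p->0 0-r->0 1-p->0 1-p->1
step 2: apply R0 at {0↦1, 1↦3, 2↦0}  → |V|=2 |E|=2  E = 0-p->0 1-p->1
normal form: no rule applies after step 2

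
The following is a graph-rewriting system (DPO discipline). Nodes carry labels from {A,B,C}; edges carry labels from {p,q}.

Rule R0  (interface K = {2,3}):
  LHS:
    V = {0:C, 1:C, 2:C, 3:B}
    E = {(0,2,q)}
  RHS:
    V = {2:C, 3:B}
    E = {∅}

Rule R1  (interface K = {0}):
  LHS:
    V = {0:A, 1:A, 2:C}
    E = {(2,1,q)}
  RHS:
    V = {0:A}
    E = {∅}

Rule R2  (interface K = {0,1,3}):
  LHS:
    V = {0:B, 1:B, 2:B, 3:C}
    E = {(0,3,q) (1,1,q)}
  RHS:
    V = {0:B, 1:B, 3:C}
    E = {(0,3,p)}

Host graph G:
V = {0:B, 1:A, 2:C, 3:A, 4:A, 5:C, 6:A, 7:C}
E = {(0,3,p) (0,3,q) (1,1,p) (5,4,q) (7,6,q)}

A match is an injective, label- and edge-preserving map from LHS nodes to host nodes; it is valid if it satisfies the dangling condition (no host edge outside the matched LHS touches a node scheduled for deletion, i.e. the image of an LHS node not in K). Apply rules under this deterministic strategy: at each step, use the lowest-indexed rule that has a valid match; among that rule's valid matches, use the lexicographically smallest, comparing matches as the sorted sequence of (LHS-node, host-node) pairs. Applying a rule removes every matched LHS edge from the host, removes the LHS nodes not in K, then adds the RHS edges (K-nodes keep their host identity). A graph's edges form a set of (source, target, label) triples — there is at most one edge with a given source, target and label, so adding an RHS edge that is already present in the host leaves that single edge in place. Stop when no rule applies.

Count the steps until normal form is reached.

initial: |V|=8 |E|=5  E = 0-p->3 0-q->3 1-p->1 5-q->4 7-q->6
step 1: apply R1 at {0↦1, 1↦4, 2↦5}  → |V|=6 |E|=4  E = 0-p->3 0-q->3 1-p->1 7-q->6
step 2: apply R1 at {0↦1, 1↦6, 2↦7}  → |V|=4 |E|=3  E = 0-p->3 0-q->3 1-p->1
final graph: no rule applies after step 2

Answer: 2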